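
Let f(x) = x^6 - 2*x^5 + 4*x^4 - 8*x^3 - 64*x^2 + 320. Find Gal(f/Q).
The polynomial f is an irreducible sextic over Q, so G = Gal(f/Q) is one of the 16 transitive subgroups 6T1, ..., 6T16 of S_6. The discriminant of f is 564385546240000 = 23756800^2, a perfect square, so G is contained in A_6. The transitive groups of degree 6 contained in A_6 are: A_4 (6T4, order 12), S_4 (6T7, order 24), (C_3 x C_3) : C_4 (6T10, order 36), PSL(2,5) (6T12, order 60), A_6 (6T15, order 360). By Dedekind's theorem, for a prime p not dividing disc(f) the degrees of the irreducible factors of f mod p form the cycle type of an element of G. Factoring f modulo the 19 such primes p <= 79 (skipping 2, 5, 29, which divide the discriminant), each new pattern first appears at: mod 3: f = (x^2 + 1)(x^4 + x^3 + 2), pattern 4+2; mod 11: f = (x^3 + 3x^2 + 10x + 7)(x^3 + 6x^2 + 9x + 8), pattern 3+3; mod 19: f = (x + 14)(x + 16)(x^2 + 11x + 1)(x^2 + 14x + 15), pattern 2+2+1+1; mod 61: f = (x + 5)(x + 38)(x + 52)(x^3 + 25x^2 + 22x + 23), pattern 3+1+1+1. No other pattern occurs in this range, so the set of observed cycle types is {4+2, 3+3, 2+2+1+1, 3+1+1+1}. The candidates containing elements of all these cycle types are (C_3 x C_3) : C_4 (6T10) of order 36, A_6 (6T15) of order 360; the others are excluded. The observed types are precisely the cycle types that occur in (C_3 x C_3) : C_4 (6T10) (apart from the identity). Each of the other remaining candidates has further cycle types, and by the Chebotarev density theorem the matching factorization patterns would occur for a proportion of primes equal to their share of the group: A_6 (6T15) additionally contains elements of type 5+1 (144 of its 360 elements, about 40% of primes). None of the 19 primes tested shows any such pattern (for each of these groups the chance of that is below 10^-4), which rules them out. Hence G = (C_3 x C_3) : C_4 (6T10), of order 36.

(C_3 x C_3) : C_4, the transitive group 6T10 of order 36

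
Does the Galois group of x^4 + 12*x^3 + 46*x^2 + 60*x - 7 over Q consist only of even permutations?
The polynomial is irreducible of degree 4 over Q. Its discriminant is -4194304, which is not a perfect square. A Galois group lies in the alternating group exactly when the discriminant is a square in Q, so the Galois group (D_4) is not contained in A_4.

No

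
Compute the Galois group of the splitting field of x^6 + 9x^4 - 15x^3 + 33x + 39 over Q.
The polynomial f is an irreducible sextic over Q, so G = Gal(f/Q) is one of the 16 transitive subgroups 6T1, ..., 6T16 of S_6. The discriminant of f is -430437780797067, which is not a perfect square, so G is not contained in A_6. The transitive groups of degree 6 not contained in A_6 are: C_6 (6T1, order 6), S_3 (6T2, order 6), D_6 (6T3, order 12), C_3 x S_3 (6T5, order 18), A_4 x C_2 (6T6, order 24), S_4 (6T8, order 24), S_3 x S_3 (6T9, order 36), S_4 x C_2 (6T11, order 48), (S_3 x S_3) : C_2 (6T13, order 72), PGL(2,5) (6T14, order 120), S_6 (6T16, order 720). By Dedekind's theorem, for a prime p not dividing disc(f) the degrees of the irreducible factors of f mod p form the cycle type of an element of G. Factoring f modulo the 42 such primes p <= 211 (skipping 3, 17, 43, 61, 113, which divide the discriminant), each new pattern first appears at: mod 2: f = (x^6 + x^4 + x^3 + x + 1), pattern 6; mod 7: f = (x + 2)(x^2 + 3x + 1)(x^3 + 2x^2 + 6x + 2), pattern 3+2+1; mod 11: f = (x^2 + 2x + 10)(x^4 + 9x^3 + 3x^2 + 10x + 5), pattern 4+2; mod 13: f = (x)(x + 4)(x^2 + 2x + 9)(x^2 + 7x + 2), pattern 2+2+1+1; mod 97: f = (x + 6)(x + 57)(x + 60)(x^3 + 71x^2 + 55x + 41), pattern 3+1+1+1; mod 127: f = (x^3 + 39x^2 + 52x + 116)(x^3 + 88x^2 + 81x + 8), pattern 3+3; mod 131: f = (x^2 + 41x + 85)(x^2 + 44x + 124)(x^2 + 46x + 112), pattern 2+2+2; mod 211: f = (x + 5)(x + 6)(x + 50)(x + 127)(x^2 + 23x + 18), pattern 2+1+1+1+1. No other pattern occurs in this range, so the set of observed cycle types is {6, 3+2+1, 4+2, 2+2+1+1, 3+1+1+1, 3+3, 2+2+2, 2+1+1+1+1}. The candidates containing elements of all these cycle types are (S_3 x S_3) : C_2 (6T13) of order 72, S_6 (6T16) of order 720; the others are excluded. The observed types are precisely the cycle types that occur in (S_3 x S_3) : C_2 (6T13) (apart from the identity). Each of the other remaining candidates has further cycle types, and by the Chebotarev density theorem the matching factorization patterns would occur for a proportion of primes equal to their share of the group: S_6 (6T16) additionally contains elements of type 5+1, 4+1+1 (234 of its 720 elements, about 32% of primes). None of the 42 primes tested shows any such pattern (for each of these groups the chance of that is below 10^-4), which rules them out. Hence G = (S_3 x S_3) : C_2 (6T13), of order 72.

(S_3 x S_3) : C_2 (also written G72)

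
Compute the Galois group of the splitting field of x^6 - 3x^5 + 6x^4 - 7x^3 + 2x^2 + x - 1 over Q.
The polynomial f is an irreducible sextic over Q, so G = Gal(f/Q) is one of the 16 transitive subgroups 6T1, ..., 6T16 of S_6. The discriminant of f is 810448, which is not a perfect square, so G is not contained in A_6. The transitive groups of degree 6 not contained in A_6 are: C_6 (6T1, order 6), S_3 (6T2, order 6), D_6 (6T3, order 12), C_3 x S_3 (6T5, order 18), A_4 x C_2 (6T6, order 24), S_4 (6T8, order 24), S_3 x S_3 (6T9, order 36), S_4 x C_2 (6T11, order 48), (S_3 x S_3) : C_2 (6T13, order 72), PGL(2,5) (6T14, order 120), S_6 (6T16, order 720). By Dedekind's theorem, for a prime p not dividing disc(f) the degrees of the irreducible factors of f mod p form the cycle type of an element of G. Factoring f modulo the 22 such primes p <= 89 (skipping 2, 37, which divide the discriminant), each new pattern first appears at: mod 3: f = (x^3 + x^2 + x + 2)(x^3 + 2x^2 + 1), pattern 3+3; mod 5: f = (x^2 + 3)(x^2 + 3x + 4)(x^2 + 4x + 2), pattern 2+2+2; mod 17: f = (x + 1)(x + 15)(x^4 + 15x^3 + 6x^2 + 12x + 9), pattern 4+1+1; mod 67: f = (x + 4)(x + 62)(x^2 + 66x + 40)(x^2 + 66x + 50), pattern 2+2+1+1. No other pattern occurs in this range, so the set of observed cycle types is {3+3, 2+2+2, 4+1+1, 2+2+1+1}. The candidates containing elements of all these cycle types are S_4 (6T8) of order 24, S_4 x C_2 (6T11) of order 48, PGL(2,5) (6T14) of order 120, S_6 (6T16) of order 720; the others are excluded. The observed types are precisely the cycle types that occur in S_4 (6T8) (apart from the identity). Each of the other remaining candidates has further cycle types, and by the Chebotarev density theorem the matching factorization patterns would occur for a proportion of primes equal to their share of the group: S_4 x C_2 (6T11) additionally contains elements of type 6, 4+2, 2+1+1+1+1 (17 of its 48 elements, about 35% of primes); PGL(2,5) (6T14) additionally contains elements of type 6, 5+1 (44 of its 120 elements, about 37% of primes); S_6 (6T16) additionally contains elements of type 6, 5+1, 4+2, 3+2+1, 3+1+1+1, 2+1+1+1+1 (529 of its 720 elements, about 73% of primes). None of the 22 primes tested shows any such pattern (for each of these groups the chance of that is below 10^-4), which rules them out. Hence G = S_4 (6T8), of order 24.

6T8: S_4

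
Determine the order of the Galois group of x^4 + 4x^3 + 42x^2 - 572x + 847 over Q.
The degree of the splitting field over Q equals the order of the Galois group, so first determine the group. The polynomial is an irreducible quartic over Q and its discriminant is -1185257981952, which is not a perfect square, so the Galois group is not contained in A_4. The resolvent cubic y^3 - 42*y^2 - 5676*y - 198440 has exactly one rational root, so the Galois group is C_4 or D_4. The quartic remains irreducible over Q(sqrt(disc)), so the group is D_4. The Galois group D_4 (4T3) has order 8, so the splitting field has degree 8 over Q.

8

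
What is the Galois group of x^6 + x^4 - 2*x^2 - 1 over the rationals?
A_4, A_4 acting on 6 points

The polynomial f is an irreducible sextic over Q, so G = Gal(f/Q) is one of the 16 transitive subgroups 6T1, ..., 6T16 of S_6. The discriminant of f is 153664 = 392^2, a perfect square, so G is contained in A_6. The transitive groups of degree 6 contained in A_6 are: A_4 (6T4, order 12), S_4 (6T7, order 24), (C_3 x C_3) : C_4 (6T10, order 36), PSL(2,5) (6T12, order 60), A_6 (6T15, order 360). By Dedekind's theorem, for a prime p not dividing disc(f) the degrees of the irreducible factors of f mod p form the cycle type of an element of G. Factoring f modulo the 33 such primes p <= 149 (skipping 2, 7, which divide the discriminant), each new pattern first appears at: mod 3: f = (x^3 + 2x + 1)(x^3 + 2x + 2), pattern 3+3; mod 13: f = (x + 6)(x + 7)(x^2 + 5)(x^2 + 6), pattern 2+2+1+1. No other pattern occurs in this range, so the set of observed cycle types is {3+3, 2+2+1+1}. The candidates containing elements of all these cycle types are A_4 (6T4) of order 12, S_4 (6T7) of order 24, (C_3 x C_3) : C_4 (6T10) of order 36, PSL(2,5) (6T12) of order 60, A_6 (6T15) of order 360; the others are excluded. The observed types are precisely the cycle types that occur in A_4 (6T4) (apart from the identity). Each of the other remaining candidates has further cycle types, and by the Chebotarev density theorem the matching factorization patterns would occur for a proportion of primes equal to their share of the group: S_4 (6T7) additionally contains elements of type 4+2 (6 of its 24 elements, about 25% of primes); (C_3 x C_3) : C_4 (6T10) additionally contains elements of type 4+2, 3+1+1+1 (22 of its 36 elements, about 61% of primes); PSL(2,5) (6T12) additionally contains elements of type 5+1 (24 of its 60 elements, about 40% of primes); A_6 (6T15) additionally contains elements of type 5+1, 4+2, 3+1+1+1 (274 of its 360 elements, about 76% of primes). None of the 33 primes tested shows any such pattern (for each of these groups the chance of that is below 10^-4), which rules them out. Hence G = A_4 (6T4), of order 12.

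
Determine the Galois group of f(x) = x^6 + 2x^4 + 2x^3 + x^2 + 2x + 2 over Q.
6T13: (S_3 x S_3) : C_2

The polynomial f is an irreducible sextic over Q, so G = Gal(f/Q) is one of the 16 transitive subgroups 6T1, ..., 6T16 of S_6. The discriminant of f is -187648, which is not a perfect square, so G is not contained in A_6. The transitive groups of degree 6 not contained in A_6 are: C_6 (6T1, order 6), S_3 (6T2, order 6), D_6 (6T3, order 12), C_3 x S_3 (6T5, order 18), A_4 x C_2 (6T6, order 24), S_4 (6T8, order 24), S_3 x S_3 (6T9, order 36), S_4 x C_2 (6T11, order 48), (S_3 x S_3) : C_2 (6T13, order 72), PGL(2,5) (6T14, order 120), S_6 (6T16, order 720). By Dedekind's theorem, for a prime p not dividing disc(f) the degrees of the irreducible factors of f mod p form the cycle type of an element of G. Factoring f modulo the 29 such primes p <= 113 (skipping 2, which divides the discriminant), each new pattern first appears at: mod 3: f = (x^6 + 2x^4 + 2x^3 + x^2 + 2x + 2), pattern 6; mod 5: f = (x + 4)(x^2 + x + 2)(x^3 + x + 4), pattern 3+2+1; mod 7: f = (x^2 + 6x + 6)(x^4 + x^3 + 4x^2 + 5), pattern 4+2; mod 17: f = (x^3 + x + 5)(x^3 + x + 14), pattern 3+3; mod 19: f = (x^2 + 10x + 7)(x^2 + 12x + 5)(x^2 + 16x + 12), pattern 2+2+2; mod 37: f = (x + 21)(x + 34)(x^2 + 3x + 10)(x^2 + 16x + 35), pattern 2+2+1+1; mod 41: f = (x + 2)(x + 17)(x + 22)(x^3 + x + 33), pattern 3+1+1+1; mod 113: f = (x + 11)(x + 21)(x + 23)(x + 79)(x^2 + 92x + 103), pattern 2+1+1+1+1. No other pattern occurs in this range, so the set of observed cycle types is {6, 3+2+1, 4+2, 3+3, 2+2+2, 2+2+1+1, 3+1+1+1, 2+1+1+1+1}. The candidates containing elements of all these cycle types are (S_3 x S_3) : C_2 (6T13) of order 72, S_6 (6T16) of order 720; the others are excluded. The observed types are precisely the cycle types that occur in (S_3 x S_3) : C_2 (6T13) (apart from the identity). Each of the other remaining candidates has further cycle types, and by the Chebotarev density theorem the matching factorization patterns would occur for a proportion of primes equal to their share of the group: S_6 (6T16) additionally contains elements of type 5+1, 4+1+1 (234 of its 720 elements, about 32% of primes). None of the 29 primes tested shows any such pattern (for each of these groups the chance of that is below 10^-4), which rules them out. Hence G = (S_3 x S_3) : C_2 (6T13), of order 72.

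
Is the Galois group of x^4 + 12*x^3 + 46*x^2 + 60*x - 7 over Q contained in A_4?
No

The polynomial is irreducible of degree 4 over Q. Its discriminant is -4194304, which is not a perfect square. A Galois group lies in the alternating group exactly when the discriminant is a square in Q, so the Galois group (D_4) is not contained in A_4.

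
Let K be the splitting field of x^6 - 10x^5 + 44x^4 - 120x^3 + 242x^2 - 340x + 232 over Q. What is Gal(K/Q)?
The polynomial f is an irreducible sextic over Q, so G = Gal(f/Q) is one of the 16 transitive subgroups 6T1, ..., 6T16 of S_6. The discriminant of f is -4014080000, which is not a perfect square, so G is not contained in A_6. The transitive groups of degree 6 not contained in A_6 are: C_6 (6T1, order 6), S_3 (6T2, order 6), D_6 (6T3, order 12), C_3 x S_3 (6T5, order 18), A_4 x C_2 (6T6, order 24), S_4 (6T8, order 24), S_3 x S_3 (6T9, order 36), S_4 x C_2 (6T11, order 48), (S_3 x S_3) : C_2 (6T13, order 72), PGL(2,5) (6T14, order 120), S_6 (6T16, order 720). By Dedekind's theorem, for a prime p not dividing disc(f) the degrees of the irreducible factors of f mod p form the cycle type of an element of G. Factoring f modulo the 22 such primes p <= 97 (skipping 2, 5, 7, which divide the discriminant), each new pattern first appears at: mod 3: f = (x^3 + 2x + 1)(x^3 + 2x^2 + 1), pattern 3+3; mod 13: f = (x + 5)(x + 10)(x^4 + x^3 + 5x^2 + 2x + 1), pattern 4+1+1; mod 37: f = (x^2 + 10x + 30)(x^2 + 26x + 6)(x^2 + 28x + 35), pattern 2+2+2; mod 43: f = (x + 1)(x + 25)(x^2 + 19x + 25)(x^2 + 31x + 40), pattern 2+2+1+1. No other pattern occurs in this range, so the set of observed cycle types is {3+3, 4+1+1, 2+2+2, 2+2+1+1}. The candidates containing elements of all these cycle types are S_4 (6T8) of order 24, S_4 x C_2 (6T11) of order 48, PGL(2,5) (6T14) of order 120, S_6 (6T16) of order 720; the others are excluded. The observed types are precisely the cycle types that occur in S_4 (6T8) (apart from the identity). Each of the other remaining candidates has further cycle types, and by the Chebotarev density theorem the matching factorization patterns would occur for a proportion of primes equal to their share of the group: S_4 x C_2 (6T11) additionally contains elements of type 6, 4+2, 2+1+1+1+1 (17 of its 48 elements, about 35% of primes); PGL(2,5) (6T14) additionally contains elements of type 6, 5+1 (44 of its 120 elements, about 37% of primes); S_6 (6T16) additionally contains elements of type 6, 5+1, 4+2, 3+2+1, 3+1+1+1, 2+1+1+1+1 (529 of its 720 elements, about 73% of primes). None of the 22 primes tested shows any such pattern (for each of these groups the chance of that is below 10^-4), which rules them out. Hence G = S_4 (6T8), of order 24.

6T8: S_4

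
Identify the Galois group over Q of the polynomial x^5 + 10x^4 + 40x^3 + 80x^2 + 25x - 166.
The polynomial f is an irreducible quintic over Q, so G = Gal(f/Q) is a transitive subgroup of S_5: one of C_5 (5T1, order 5), D_5 (5T2, order 10), F_20 (5T3, order 20), A_5 (5T4, order 60) or S_5 (5T5, order 120). The discriminant of f is 58564000000 = 242000^2, a perfect square, so G is contained in A_5. The transitive groups of degree 5 contained in A_5 are: C_5 (5T1, order 5), D_5 (5T2, order 10), A_5 (5T4, order 60). By Dedekind's theorem, for a prime p not dividing disc(f) the degrees of the irreducible factors of f mod p form the cycle type of an element of G. Factoring f modulo the 3 such primes p <= 13 (skipping 2, 5, 11, which divide the discriminant), each new pattern first appears at: mod 3: f = (x^5 + x^4 + x^3 + 2x^2 + x + 2), pattern 5; mod 13: f = (x + 7)(x + 9)(x^3 + 7x^2 + 8x + 5), pattern 3+1+1. No other pattern occurs in this range, so the set of observed cycle types is {5, 3+1+1}. Among the candidates above, the only group containing elements of all these cycle types is A_5 (5T4) — each of C_5 (5T1), D_5 (5T2) lacks at least one of them. Hence G = A_5 (5T4), of order 60.

A_5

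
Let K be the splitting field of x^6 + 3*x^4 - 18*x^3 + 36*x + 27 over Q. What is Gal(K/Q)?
The polynomial f is an irreducible sextic over Q, so G = Gal(f/Q) is one of the 16 transitive subgroups 6T1, ..., 6T16 of S_6. The discriminant of f is -28010528989632, which is not a perfect square, so G is not contained in A_6. The transitive groups of degree 6 not contained in A_6 are: C_6 (6T1, order 6), S_3 (6T2, order 6), D_6 (6T3, order 12), C_3 x S_3 (6T5, order 18), A_4 x C_2 (6T6, order 24), S_4 (6T8, order 24), S_3 x S_3 (6T9, order 36), S_4 x C_2 (6T11, order 48), (S_3 x S_3) : C_2 (6T13, order 72), PGL(2,5) (6T14, order 120), S_6 (6T16, order 720). By Dedekind's theorem, for a prime p not dividing disc(f) the degrees of the irreducible factors of f mod p form the cycle type of an element of G. Factoring f modulo the 21 such primes p <= 89 (skipping 2, 3, 7, which divide the discriminant), each new pattern first appears at: mod 5: f = (x^6 + 3x^4 + 2x^3 + x + 2), pattern 6; mod 11: f = (x + 7)(x^5 + 4x^4 + 8x^3 + 3x^2 + x + 7), pattern 5+1; mod 13: f = (x + 1)(x + 8)(x^4 + 4x^3 + 11x^2 + 7x + 5), pattern 4+1+1; mod 23: f = (x + 7)(x + 20)(x^2 + x + 9)(x^2 + 18x + 13), pattern 2+2+1+1; mod 43: f = (x^3 + 12)(x^3 + 3x + 13), pattern 3+3; mod 61: f = (x^2 + 13x + 17)(x^2 + 15x + 20)(x^2 + 33x + 6), pattern 2+2+2. No other pattern occurs in this range, so the set of observed cycle types is {6, 5+1, 4+1+1, 2+2+1+1, 3+3, 2+2+2}. The candidates containing elements of all these cycle types are PGL(2,5) (6T14) of order 120, S_6 (6T16) of order 720; the others are excluded. The observed types are precisely the cycle types that occur in PGL(2,5) (6T14) (apart from the identity). Each of the other remaining candidates has further cycle types, and by the Chebotarev density theorem the matching factorization patterns would occur for a proportion of primes equal to their share of the group: S_6 (6T16) additionally contains elements of type 4+2, 3+2+1, 3+1+1+1, 2+1+1+1+1 (265 of its 720 elements, about 37% of primes). None of the 21 primes tested shows any such pattern (for each of these groups the chance of that is below 10^-4), which rules them out. Hence G = PGL(2,5) (6T14), of order 120.

PGL(2,5) (order 120)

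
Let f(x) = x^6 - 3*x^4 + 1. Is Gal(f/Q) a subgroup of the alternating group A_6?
No

The polynomial is irreducible of degree 6 over Q. Its discriminant is -419904, which is not a perfect square. A Galois group lies in the alternating group exactly when the discriminant is a square in Q, so the Galois group (A_4 x C_2) is not contained in A_6.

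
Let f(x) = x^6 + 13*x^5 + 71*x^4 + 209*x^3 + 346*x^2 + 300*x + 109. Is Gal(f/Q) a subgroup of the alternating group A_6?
Yes

The polynomial is irreducible of degree 6 over Q. Its discriminant is 525625 = 725^2, a perfect square. A Galois group lies in the alternating group exactly when the discriminant is a square in Q, so the Galois group ((C_3 x C_3) : C_4) is contained in A_6.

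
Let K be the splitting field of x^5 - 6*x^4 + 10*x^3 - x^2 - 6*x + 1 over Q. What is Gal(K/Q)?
The polynomial f is an irreducible quintic over Q, so G = Gal(f/Q) is a transitive subgroup of S_5: one of C_5 (5T1, order 5), D_5 (5T2, order 10), F_20 (5T3, order 20), A_5 (5T4, order 60) or S_5 (5T5, order 120). The discriminant of f is 14641 = 121^2, a perfect square, so G is contained in A_5. The transitive groups of degree 5 contained in A_5 are: C_5 (5T1, order 5), D_5 (5T2, order 10), A_5 (5T4, order 60). By Dedekind's theorem, for a prime p not dividing disc(f) the degrees of the irreducible factors of f mod p form the cycle type of an element of G. Factoring f modulo the 14 such primes p <= 47 (skipping 11, which divides the discriminant), each new pattern first appears at: mod 2: f = (x^5 + x^2 + 1), pattern 5; mod 23: f = (x + 3)(x + 5)(x + 9)(x + 10)(x + 13), pattern 1+1+1+1+1. No other pattern occurs in this range, so the set of observed cycle types is {5, 1+1+1+1+1}. The candidates containing elements of all these cycle types are C_5 (5T1) of order 5, D_5 (5T2) of order 10, A_5 (5T4) of order 60; the others are excluded. The observed types are precisely the cycle types that occur in C_5 (5T1). Each of the other remaining candidates has further cycle types, and by the Chebotarev density theorem the matching factorization patterns would occur for a proportion of primes equal to their share of the group: D_5 (5T2) additionally contains elements of type 2+2+1 (5 of its 10 elements, about 50% of primes); A_5 (5T4) additionally contains elements of type 3+1+1, 2+2+1 (35 of its 60 elements, about 58% of primes). None of the 14 primes tested shows any such pattern (for each of these groups the chance of that is below 10^-4), which rules them out. Hence G = C_5 (5T1), of order 5.

C_5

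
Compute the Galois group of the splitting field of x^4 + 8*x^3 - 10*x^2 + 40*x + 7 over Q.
The polynomial is an irreducible quartic over Q and its discriminant is -350438400, which is not a perfect square, so the Galois group is not contained in A_4. The resolvent cubic y^3 + 10*y^2 + 292*y - 2328 has exactly one rational root, so the Galois group is C_4 or D_4. The quartic remains irreducible over Q(sqrt(disc)), so the group is D_4.

4T3: D_4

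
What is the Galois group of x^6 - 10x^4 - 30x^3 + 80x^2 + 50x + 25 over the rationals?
(C_3 x C_3) : C_4 (order 36)

The polynomial f is an irreducible sextic over Q, so G = Gal(f/Q) is one of the 16 transitive subgroups 6T1, ..., 6T16 of S_6. The discriminant of f is 38875225000000 = 6235000^2, a perfect square, so G is contained in A_6. The transitive groups of degree 6 contained in A_6 are: A_4 (6T4, order 12), S_4 (6T7, order 24), (C_3 x C_3) : C_4 (6T10, order 36), PSL(2,5) (6T12, order 60), A_6 (6T15, order 360). By Dedekind's theorem, for a prime p not dividing disc(f) the degrees of the irreducible factors of f mod p form the cycle type of an element of G. Factoring f modulo the 19 such primes p <= 83 (skipping 2, 5, 29, 43, which divide the discriminant), each new pattern first appears at: mod 3: f = (x^2 + 2x + 2)(x^4 + x^3 + x^2 + 2x + 2), pattern 4+2; mod 11: f = (x^3 + 4x^2 + x + 2)(x^3 + 7x^2 + 5x + 7), pattern 3+3; mod 19: f = (x + 1)(x + 15)(x^2 + 9x + 12)(x^2 + 13x + 7), pattern 2+2+1+1; mod 61: f = (x + 21)(x + 24)(x + 42)(x^3 + 35x^2 + 41x + 25), pattern 3+1+1+1. No other pattern occurs in this range, so the set of observed cycle types is {4+2, 3+3, 2+2+1+1, 3+1+1+1}. The candidates containing elements of all these cycle types are (C_3 x C_3) : C_4 (6T10) of order 36, A_6 (6T15) of order 360; the others are excluded. The observed types are precisely the cycle types that occur in (C_3 x C_3) : C_4 (6T10) (apart from the identity). Each of the other remaining candidates has further cycle types, and by the Chebotarev density theorem the matching factorization patterns would occur for a proportion of primes equal to their share of the group: A_6 (6T15) additionally contains elements of type 5+1 (144 of its 360 elements, about 40% of primes). None of the 19 primes tested shows any such pattern (for each of these groups the chance of that is below 10^-4), which rules them out. Hence G = (C_3 x C_3) : C_4 (6T10), of order 36.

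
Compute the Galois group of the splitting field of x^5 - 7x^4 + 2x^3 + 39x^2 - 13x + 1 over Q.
The polynomial f is an irreducible quintic over Q, so G = Gal(f/Q) is a transitive subgroup of S_5: one of C_5 (5T1, order 5), D_5 (5T2, order 10), F_20 (5T3, order 20), A_5 (5T4, order 60) or S_5 (5T5, order 120). The discriminant of f is 115971361 = 10769^2, a perfect square, so G is contained in A_5. The transitive groups of degree 5 contained in A_5 are: C_5 (5T1, order 5), D_5 (5T2, order 10), A_5 (5T4, order 60). By Dedekind's theorem, for a prime p not dividing disc(f) the degrees of the irreducible factors of f mod p form the cycle type of an element of G. Factoring f modulo the 14 such primes p <= 47 (skipping 11, which divides the discriminant), each new pattern first appears at: mod 2: f = (x^5 + x^4 + x^2 + x + 1), pattern 5; mod 23: f = (x + 2)(x + 10)(x + 12)(x + 16)(x + 22), pattern 1+1+1+1+1. No other pattern occurs in this range, so the set of observed cycle types is {5, 1+1+1+1+1}. The candidates containing elements of all these cycle types are C_5 (5T1) of order 5, D_5 (5T2) of order 10, A_5 (5T4) of order 60; the others are excluded. The observed types are precisely the cycle types that occur in C_5 (5T1). Each of the other remaining candidates has further cycle types, and by the Chebotarev density theorem the matching factorization patterns would occur for a proportion of primes equal to their share of the group: D_5 (5T2) additionally contains elements of type 2+2+1 (5 of its 10 elements, about 50% of primes); A_5 (5T4) additionally contains elements of type 3+1+1, 2+2+1 (35 of its 60 elements, about 58% of primes). None of the 14 primes tested shows any such pattern (for each of these groups the chance of that is below 10^-4), which rules them out. Hence G = C_5 (5T1), of order 5.

C_5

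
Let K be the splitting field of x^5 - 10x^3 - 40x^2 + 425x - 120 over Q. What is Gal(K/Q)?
D_5 (also written D5)

The polynomial f is an irreducible quintic over Q, so G = Gal(f/Q) is a transitive subgroup of S_5: one of C_5 (5T1, order 5), D_5 (5T2, order 10), F_20 (5T3, order 20), A_5 (5T4, order 60) or S_5 (5T5, order 120). The discriminant of f is 2415919104000000 = 49152000^2, a perfect square, so G is contained in A_5. The transitive groups of degree 5 contained in A_5 are: C_5 (5T1, order 5), D_5 (5T2, order 10), A_5 (5T4, order 60). By Dedekind's theorem, for a prime p not dividing disc(f) the degrees of the irreducible factors of f mod p form the cycle type of an element of G. Factoring f modulo the 23 such primes p <= 101 (skipping 2, 3, 5, which divide the discriminant), each new pattern first appears at: mod 7: f = (x^5 + 4x^3 + 2x^2 + 5x + 6), pattern 5; mod 17: f = (x + 8)(x^2 + 3x + 5)(x^2 + 6x + 14), pattern 2+2+1. No other pattern occurs in this range, so the set of observed cycle types is {5, 2+2+1}. The candidates containing elements of all these cycle types are D_5 (5T2) of order 10, A_5 (5T4) of order 60; the others are excluded. The observed types are precisely the cycle types that occur in D_5 (5T2) (apart from the identity). Each of the other remaining candidates has further cycle types, and by the Chebotarev density theorem the matching factorization patterns would occur for a proportion of primes equal to their share of the group: A_5 (5T4) additionally contains elements of type 3+1+1 (20 of its 60 elements, about 33% of primes). None of the 23 primes tested shows any such pattern (for each of these groups the chance of that is below 10^-4), which rules them out. Hence G = D_5 (5T2), of order 10.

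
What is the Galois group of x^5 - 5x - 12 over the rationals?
The polynomial f is an irreducible quintic over Q, so G = Gal(f/Q) is a transitive subgroup of S_5: one of C_5 (5T1, order 5), D_5 (5T2, order 10), F_20 (5T3, order 20), A_5 (5T4, order 60) or S_5 (5T5, order 120). The discriminant of f is 64000000 = 8000^2, a perfect square, so G is contained in A_5. The transitive groups of degree 5 contained in A_5 are: C_5 (5T1, order 5), D_5 (5T2, order 10), A_5 (5T4, order 60). By Dedekind's theorem, for a prime p not dividing disc(f) the degrees of the irreducible factors of f mod p form the cycle type of an element of G. Factoring f modulo the 23 such primes p <= 97 (skipping 2, 5, which divide the discriminant), each new pattern first appears at: mod 3: f = (x)(x^2 + x + 2)(x^2 + 2x + 2), pattern 2+2+1; mod 7: f = (x^5 + 2x + 2), pattern 5. No other pattern occurs in this range, so the set of observed cycle types is {2+2+1, 5}. The candidates containing elements of all these cycle types are D_5 (5T2) of order 10, A_5 (5T4) of order 60; the others are excluded. The observed types are precisely the cycle types that occur in D_5 (5T2) (apart from the identity). Each of the other remaining candidates has further cycle types, and by the Chebotarev density theorem the matching factorization patterns would occur for a proportion of primes equal to their share of the group: A_5 (5T4) additionally contains elements of type 3+1+1 (20 of its 60 elements, about 33% of primes). None of the 23 primes tested shows any such pattern (for each of these groups the chance of that is below 10^-4), which rules them out. Hence G = D_5 (5T2), of order 10.

5T2: D_5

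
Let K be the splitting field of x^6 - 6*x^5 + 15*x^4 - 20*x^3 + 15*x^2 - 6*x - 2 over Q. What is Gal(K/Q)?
The polynomial f is an irreducible sextic over Q, so G = Gal(f/Q) is one of the 16 transitive subgroups 6T1, ..., 6T16 of S_6. The discriminant of f is 11337408, which is not a perfect square, so G is not contained in A_6. The transitive groups of degree 6 not contained in A_6 are: C_6 (6T1, order 6), S_3 (6T2, order 6), D_6 (6T3, order 12), C_3 x S_3 (6T5, order 18), A_4 x C_2 (6T6, order 24), S_4 (6T8, order 24), S_3 x S_3 (6T9, order 36), S_4 x C_2 (6T11, order 48), (S_3 x S_3) : C_2 (6T13, order 72), PGL(2,5) (6T14, order 120), S_6 (6T16, order 720). By Dedekind's theorem, for a prime p not dividing disc(f) the degrees of the irreducible factors of f mod p form the cycle type of an element of G. Factoring f modulo the 79 such primes p <= 419 (skipping 2, 3, which divide the discriminant), each new pattern first appears at: mod 5: f = (x^2 + 2)(x^2 + x + 1)(x^2 + 3x + 4), pattern 2+2+2; mod 7: f = (x^6 + x^5 + x^4 + x^3 + x^2 + x + 5), pattern 6; mod 11: f = (x + 2)(x + 7)(x^2 + x + 7)(x^2 + 6x + 2), pattern 2+2+1+1; mod 13: f = (x^3 + 10x^2 + 3x + 3)(x^3 + 10x^2 + 3x + 8), pattern 3+3; mod 61: f = (x + 1)(x + 25)(x + 27)(x + 32)(x + 34)(x + 58), pattern 1+1+1+1+1+1. No other pattern occurs in this range, so the set of observed cycle types is {2+2+2, 6, 2+2+1+1, 3+3, 1+1+1+1+1+1}. The candidates containing elements of all these cycle types are D_6 (6T3) of order 12, A_4 x C_2 (6T6) of order 24, S_3 x S_3 (6T9) of order 36, S_4 x C_2 (6T11) of order 48, (S_3 x S_3) : C_2 (6T13) of order 72, PGL(2,5) (6T14) of order 120, S_6 (6T16) of order 720; the others are excluded. The observed types are precisely the cycle types that occur in D_6 (6T3). Each of the other remaining candidates has further cycle types, and by the Chebotarev density theorem the matching factorization patterns would occur for a proportion of primes equal to their share of the group: A_4 x C_2 (6T6) additionally contains elements of type 2+1+1+1+1 (3 of its 24 elements, about 12% of primes); S_3 x S_3 (6T9) additionally contains elements of type 3+1+1+1 (4 of its 36 elements, about 11% of primes); S_4 x C_2 (6T11) additionally contains elements of type 4+2, 4+1+1, 2+1+1+1+1 (15 of its 48 elements, about 31% of primes); (S_3 x S_3) : C_2 (6T13) additionally contains elements of type 4+2, 3+2+1, 3+1+1+1, 2+1+1+1+1 (40 of its 72 elements, about 56% of primes); PGL(2,5) (6T14) additionally contains elements of type 5+1, 4+1+1 (54 of its 120 elements, about 45% of primes); S_6 (6T16) additionally contains elements of type 5+1, 4+2, 4+1+1, 3+2+1, 3+1+1+1, 2+1+1+1+1 (499 of its 720 elements, about 69% of primes). None of the 79 primes tested shows any such pattern (for each of these groups the chance of that is below 10^-4), which rules them out. Hence G = D_6 (6T3), of order 12.

6T3: D_6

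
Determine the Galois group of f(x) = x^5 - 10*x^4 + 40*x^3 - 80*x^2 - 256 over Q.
The polynomial f is an irreducible quintic over Q, so G = Gal(f/Q) is a transitive subgroup of S_5: one of C_5 (5T1, order 5), D_5 (5T2, order 10), F_20 (5T3, order 20), A_5 (5T4, order 60) or S_5 (5T5, order 120). The discriminant of f is 67108864000000 = 8192000^2, a perfect square, so G is contained in A_5. The transitive groups of degree 5 contained in A_5 are: C_5 (5T1, order 5), D_5 (5T2, order 10), A_5 (5T4, order 60). By Dedekind's theorem, for a prime p not dividing disc(f) the degrees of the irreducible factors of f mod p form the cycle type of an element of G. Factoring f modulo the 23 such primes p <= 97 (skipping 2, 5, which divide the discriminant), each new pattern first appears at: mod 3: f = (x + 1)(x^2 + 1)(x^2 + x + 2), pattern 2+2+1; mod 7: f = (x^5 + 4x^4 + 5x^3 + 4x^2 + 3), pattern 5. No other pattern occurs in this range, so the set of observed cycle types is {2+2+1, 5}. The candidates containing elements of all these cycle types are D_5 (5T2) of order 10, A_5 (5T4) of order 60; the others are excluded. The observed types are precisely the cycle types that occur in D_5 (5T2) (apart from the identity). Each of the other remaining candidates has further cycle types, and by the Chebotarev density theorem the matching factorization patterns would occur for a proportion of primes equal to their share of the group: A_5 (5T4) additionally contains elements of type 3+1+1 (20 of its 60 elements, about 33% of primes). None of the 23 primes tested shows any such pattern (for each of these groups the chance of that is below 10^-4), which rules them out. Hence G = D_5 (5T2), of order 10.

D_5 (also written D5)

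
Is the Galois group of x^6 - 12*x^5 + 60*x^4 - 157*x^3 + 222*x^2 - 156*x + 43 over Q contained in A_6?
No

The polynomial is irreducible of degree 6 over Q. Its discriminant is -177147, which is not a perfect square. A Galois group lies in the alternating group exactly when the discriminant is a square in Q, so the Galois group (C_3 x S_3) is not contained in A_6.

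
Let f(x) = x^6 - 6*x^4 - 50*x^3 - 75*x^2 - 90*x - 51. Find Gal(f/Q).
The polynomial f is an irreducible sextic over Q, so G = Gal(f/Q) is one of the 16 transitive subgroups 6T1, ..., 6T16 of S_6. The discriminant of f is 1323222688272384 = 36376128^2, a perfect square, so G is contained in A_6. The transitive groups of degree 6 contained in A_6 are: A_4 (6T4, order 12), S_4 (6T7, order 24), (C_3 x C_3) : C_4 (6T10, order 36), PSL(2,5) (6T12, order 60), A_6 (6T15, order 360). By Dedekind's theorem, for a prime p not dividing disc(f) the degrees of the irreducible factors of f mod p form the cycle type of an element of G. Factoring f modulo the 33 such primes p <= 149 (skipping 2, 3, which divide the discriminant), each new pattern first appears at: mod 5: f = (x^3 + 2x^2 + 4x + 4)(x^3 + 3x^2 + 4x + 1), pattern 3+3; mod 17: f = (x)(x + 9)(x^2 + 11x + 14)(x^2 + 14x + 9), pattern 2+2+1+1; mod 71: f = (x + 34)(x + 36)(x + 47)(x + 48)(x + 56)(x + 63), pattern 1+1+1+1+1+1. No other pattern occurs in this range, so the set of observed cycle types is {3+3, 2+2+1+1, 1+1+1+1+1+1}. The candidates containing elements of all these cycle types are A_4 (6T4) of order 12, S_4 (6T7) of order 24, (C_3 x C_3) : C_4 (6T10) of order 36, PSL(2,5) (6T12) of order 60, A_6 (6T15) of order 360; the others are excluded. The observed types are precisely the cycle types that occur in A_4 (6T4). Each of the other remaining candidates has further cycle types, and by the Chebotarev density theorem the matching factorization patterns would occur for a proportion of primes equal to their share of the group: S_4 (6T7) additionally contains elements of type 4+2 (6 of its 24 elements, about 25% of primes); (C_3 x C_3) : C_4 (6T10) additionally contains elements of type 4+2, 3+1+1+1 (22 of its 36 elements, about 61% of primes); PSL(2,5) (6T12) additionally contains elements of type 5+1 (24 of its 60 elements, about 40% of primes); A_6 (6T15) additionally contains elements of type 5+1, 4+2, 3+1+1+1 (274 of its 360 elements, about 76% of primes). None of the 33 primes tested shows any such pattern (for each of these groups the chance of that is below 10^-4), which rules them out. Hence G = A_4 (6T4), of order 12.

A_4 (also written A4)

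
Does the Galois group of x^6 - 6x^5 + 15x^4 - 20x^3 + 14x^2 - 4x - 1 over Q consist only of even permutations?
The polynomial is irreducible of degree 6 over Q. Its discriminant is 33856 = 184^2, a perfect square. A Galois group lies in the alternating group exactly when the discriminant is a square in Q, so the Galois group (S_4) is contained in A_6.

Yes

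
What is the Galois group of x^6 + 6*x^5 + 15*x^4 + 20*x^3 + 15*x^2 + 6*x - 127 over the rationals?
The polynomial f is an irreducible sextic over Q, so G = Gal(f/Q) is one of the 16 transitive subgroups 6T1, ..., 6T16 of S_6. The discriminant of f is 1603087953297408, which is not a perfect square, so G is not contained in A_6. The transitive groups of degree 6 not contained in A_6 are: C_6 (6T1, order 6), S_3 (6T2, order 6), D_6 (6T3, order 12), C_3 x S_3 (6T5, order 18), A_4 x C_2 (6T6, order 24), S_4 (6T8, order 24), S_3 x S_3 (6T9, order 36), S_4 x C_2 (6T11, order 48), (S_3 x S_3) : C_2 (6T13, order 72), PGL(2,5) (6T14, order 120), S_6 (6T16, order 720). By Dedekind's theorem, for a prime p not dividing disc(f) the degrees of the irreducible factors of f mod p form the cycle type of an element of G. Factoring f modulo the 79 such primes p <= 419 (skipping 2, 3, which divide the discriminant), each new pattern first appears at: mod 5: f = (x^2 + 2)(x^2 + 2x + 4)(x^2 + 4x + 1), pattern 2+2+2; mod 7: f = (x^3 + 3x^2 + 3x + 4)(x^3 + 3x^2 + 3x + 5), pattern 3+3; mod 13: f = (x^6 + 6x^5 + 2x^4 + 7x^3 + 2x^2 + 6x + 3), pattern 6; mod 17: f = (x + 8)(x + 11)(x^2 + 9x + 6)(x^2 + 12x + 9), pattern 2+2+1+1; mod 31: f = (x + 5)(x + 8)(x + 12)(x + 21)(x + 25)(x + 28), pattern 1+1+1+1+1+1. No other pattern occurs in this range, so the set of observed cycle types is {2+2+2, 3+3, 6, 2+2+1+1, 1+1+1+1+1+1}. The candidates containing elements of all these cycle types are D_6 (6T3) of order 12, A_4 x C_2 (6T6) of order 24, S_3 x S_3 (6T9) of order 36, S_4 x C_2 (6T11) of order 48, (S_3 x S_3) : C_2 (6T13) of order 72, PGL(2,5) (6T14) of order 120, S_6 (6T16) of order 720; the others are excluded. The observed types are precisely the cycle types that occur in D_6 (6T3). Each of the other remaining candidates has further cycle types, and by the Chebotarev density theorem the matching factorization patterns would occur for a proportion of primes equal to their share of the group: A_4 x C_2 (6T6) additionally contains elements of type 2+1+1+1+1 (3 of its 24 elements, about 12% of primes); S_3 x S_3 (6T9) additionally contains elements of type 3+1+1+1 (4 of its 36 elements, about 11% of primes); S_4 x C_2 (6T11) additionally contains elements of type 4+2, 4+1+1, 2+1+1+1+1 (15 of its 48 elements, about 31% of primes); (S_3 x S_3) : C_2 (6T13) additionally contains elements of type 4+2, 3+2+1, 3+1+1+1, 2+1+1+1+1 (40 of its 72 elements, about 56% of primes); PGL(2,5) (6T14) additionally contains elements of type 5+1, 4+1+1 (54 of its 120 elements, about 45% of primes); S_6 (6T16) additionally contains elements of type 5+1, 4+2, 4+1+1, 3+2+1, 3+1+1+1, 2+1+1+1+1 (499 of its 720 elements, about 69% of primes). None of the 79 primes tested shows any such pattern (for each of these groups the chance of that is below 10^-4), which rules them out. Hence G = D_6 (6T3), of order 12.

D_6 (also written D6)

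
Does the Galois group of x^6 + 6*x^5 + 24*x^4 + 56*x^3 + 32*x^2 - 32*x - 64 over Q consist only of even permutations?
No

The polynomial is irreducible of degree 6 over Q. Its discriminant is 870211913777152, which is not a perfect square. A Galois group lies in the alternating group exactly when the discriminant is a square in Q, so the Galois group (S_4) is not contained in A_6.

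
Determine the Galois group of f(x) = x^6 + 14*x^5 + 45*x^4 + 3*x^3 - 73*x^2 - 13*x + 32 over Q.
The polynomial f is an irreducible sextic over Q, so G = Gal(f/Q) is one of the 16 transitive subgroups 6T1, ..., 6T16 of S_6. The discriminant of f is 3646117689361 = 1909481^2, a perfect square, so G is contained in A_6. The transitive groups of degree 6 contained in A_6 are: A_4 (6T4, order 12), S_4 (6T7, order 24), (C_3 x C_3) : C_4 (6T10, order 36), PSL(2,5) (6T12, order 60), A_6 (6T15, order 360). By Dedekind's theorem, for a prime p not dividing disc(f) the degrees of the irreducible factors of f mod p form the cycle type of an element of G. Factoring f modulo the 21 such primes p <= 83 (skipping 7, 19, which divide the discriminant), each new pattern first appears at: mod 2: f = (x)(x^5 + x^3 + x^2 + x + 1), pattern 5+1; mod 11: f = (x^3 + 4x^2 + 7x + 2)(x^3 + 10x^2 + 9x + 5), pattern 3+3; mod 61: f = (x + 3)(x + 26)(x^2 + 23x + 23)(x^2 + 23x + 33), pattern 2+2+1+1. No other pattern occurs in this range, so the set of observed cycle types is {5+1, 3+3, 2+2+1+1}. The candidates containing elements of all these cycle types are PSL(2,5) (6T12) of order 60, A_6 (6T15) of order 360; the others are excluded. The observed types are precisely the cycle types that occur in PSL(2,5) (6T12) (apart from the identity). Each of the other remaining candidates has further cycle types, and by the Chebotarev density theorem the matching factorization patterns would occur for a proportion of primes equal to their share of the group: A_6 (6T15) additionally contains elements of type 4+2, 3+1+1+1 (130 of its 360 elements, about 36% of primes). None of the 21 primes tested shows any such pattern (for each of these groups the chance of that is below 10^-4), which rules them out. Hence G = PSL(2,5) (6T12), of order 60.

PSL(2,5), A_5 acting on 6 points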